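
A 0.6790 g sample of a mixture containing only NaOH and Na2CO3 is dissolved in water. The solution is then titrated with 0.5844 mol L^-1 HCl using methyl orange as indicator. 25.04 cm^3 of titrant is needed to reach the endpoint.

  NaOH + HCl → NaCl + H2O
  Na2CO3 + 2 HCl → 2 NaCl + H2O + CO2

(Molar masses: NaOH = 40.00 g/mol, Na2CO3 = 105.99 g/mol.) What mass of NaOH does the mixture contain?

0.2970 g

n(HCl) = 0.02504 × 0.5844 = 0.01463 mol
Let x = n(NaOH), y = n(Na2CO3).
Titrant: 1x + 2y = 0.01463;  mass: 40.00x + 105.99y = 0.6790
Solving, x = 7.426 × 10^-3 mol, y = 3.604 × 10^-3 mol
mass of NaOH = 7.426 × 10^-3 × 40.00 = 0.2970 g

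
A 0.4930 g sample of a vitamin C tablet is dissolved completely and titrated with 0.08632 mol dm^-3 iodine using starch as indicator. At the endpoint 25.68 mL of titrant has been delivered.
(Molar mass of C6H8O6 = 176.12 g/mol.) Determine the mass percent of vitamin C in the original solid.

79.19 %

C6H8O6 + I2 → C6H6O6 + 2 HI
n(I2) = 0.02568 L × 0.08632 mol/L = 2.217 × 10^-3 mol
n(C6H8O6) = 2.217 × 10^-3 mol (1:1 ratio)
mass of C6H8O6 = 2.217 × 10^-3 × 176.12 g/mol = 0.3904 g
% C6H8O6 = 0.3904 / 0.4930 × 100 = 79.19 %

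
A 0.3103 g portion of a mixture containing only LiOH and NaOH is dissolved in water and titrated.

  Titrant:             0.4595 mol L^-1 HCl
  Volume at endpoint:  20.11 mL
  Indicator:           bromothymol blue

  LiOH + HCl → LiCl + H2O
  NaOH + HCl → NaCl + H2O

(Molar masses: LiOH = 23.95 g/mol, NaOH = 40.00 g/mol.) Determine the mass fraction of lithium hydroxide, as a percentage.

28.53 %

n(HCl) = 0.02011 × 0.4595 = 9.241 × 10^-3 mol
Let x = n(LiOH), y = n(NaOH).
Titrant: 1x + 1y = 9.241 × 10^-3;  mass: 23.95x + 40.00y = 0.3103
Solving, x = 3.696 × 10^-3 mol, y = 5.544 × 10^-3 mol
mass of LiOH = 3.696 × 10^-3 × 23.95 = 0.08852 g
% LiOH = 0.08852 / 0.3103 × 100 = 28.53 %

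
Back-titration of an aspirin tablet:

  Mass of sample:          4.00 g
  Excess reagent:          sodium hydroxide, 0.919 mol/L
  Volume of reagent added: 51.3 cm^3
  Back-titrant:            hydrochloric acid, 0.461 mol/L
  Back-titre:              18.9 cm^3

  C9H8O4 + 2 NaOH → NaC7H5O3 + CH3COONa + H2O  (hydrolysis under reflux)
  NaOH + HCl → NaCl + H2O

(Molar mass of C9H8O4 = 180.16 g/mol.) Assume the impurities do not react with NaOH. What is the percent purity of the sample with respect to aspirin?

86.5 %

n(NaOH) added = 0.0513 × 0.919 = 0.0471 mol
n(HCl) used in back-titration = 0.0189 × 0.461 = 8.71 × 10^-3 mol
n(NaOH) left over = 8.71 × 10^-3 mol (1:1 ratio)
n(NaOH) consumed by analyte = 0.0471 − 8.71 × 10^-3 = 0.0384 mol
From the 1:2 ratio, n(C9H8O4) = 1/2 × 0.0384 = 0.0192 mol
mass of C9H8O4 = 0.0192 × 180.16 = 3.46 g
% C9H8O4 = 3.46 / 4.00 × 100 = 86.5 %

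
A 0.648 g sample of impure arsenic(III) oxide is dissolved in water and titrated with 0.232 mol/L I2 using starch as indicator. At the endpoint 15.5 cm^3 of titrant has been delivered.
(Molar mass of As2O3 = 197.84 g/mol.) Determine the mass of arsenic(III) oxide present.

0.356 g

As2O3 + 2 I2 + 2 H2O → As2O5 + 4 HI
n(I2) = 0.0155 L × 0.232 mol/L = 3.60 × 10^-3 mol
From the 1:2 ratio, n(As2O3) = 1/2 × 3.60 × 10^-3 = 1.80 × 10^-3 mol
mass of As2O3 = 1.80 × 10^-3 × 197.84 g/mol = 0.356 g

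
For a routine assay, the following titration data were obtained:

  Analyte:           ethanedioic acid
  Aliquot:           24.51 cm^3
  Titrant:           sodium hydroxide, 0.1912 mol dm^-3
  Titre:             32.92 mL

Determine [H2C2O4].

H2C2O4 + 2 NaOH → Na2C2O4 + 2 H2O
n(NaOH) = 0.03292 L × 0.1912 mol/L = 6.294 × 10^-3 mol
From the 1:2 mole ratio, n(H2C2O4) = 1/2 × 6.294 × 10^-3 = 3.147 × 10^-3 mol
[H2C2O4] = 3.147 × 10^-3 mol / 0.02451 L = 0.1284 mol/L

0.1284 mol/L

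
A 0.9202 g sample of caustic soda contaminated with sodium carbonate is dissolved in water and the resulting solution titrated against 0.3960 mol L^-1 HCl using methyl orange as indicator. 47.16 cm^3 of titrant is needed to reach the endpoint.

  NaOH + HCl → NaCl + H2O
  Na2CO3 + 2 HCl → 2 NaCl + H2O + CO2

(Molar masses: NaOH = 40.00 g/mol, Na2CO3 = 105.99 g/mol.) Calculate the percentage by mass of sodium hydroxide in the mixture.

23.25 %

n(HCl) = 0.04716 × 0.3960 = 0.01868 mol
Let x = n(NaOH), y = n(Na2CO3).
Titrant: 1x + 2y = 0.01868;  mass: 40.00x + 105.99y = 0.9202
Solving, x = 5.348 × 10^-3 mol, y = 6.664 × 10^-3 mol
mass of NaOH = 5.348 × 10^-3 × 40.00 = 0.2139 g
% NaOH = 0.2139 / 0.9202 × 100 = 23.25 %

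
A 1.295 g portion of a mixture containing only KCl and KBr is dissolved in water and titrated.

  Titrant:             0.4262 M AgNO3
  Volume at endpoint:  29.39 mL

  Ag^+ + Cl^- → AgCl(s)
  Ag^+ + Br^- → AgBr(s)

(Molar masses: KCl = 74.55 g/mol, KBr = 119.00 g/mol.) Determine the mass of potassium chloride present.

n(AgNO3) = 0.02939 × 0.4262 = 0.01253 mol
Let x = n(KCl), y = n(KBr).
Titrant: 1x + 1y = 0.01253;  mass: 74.55x + 119.00y = 1.295
Solving, x = 4.400 × 10^-3 mol, y = 8.126 × 10^-3 mol
mass of KCl = 4.400 × 10^-3 × 74.55 = 0.3280 g

0.3280 g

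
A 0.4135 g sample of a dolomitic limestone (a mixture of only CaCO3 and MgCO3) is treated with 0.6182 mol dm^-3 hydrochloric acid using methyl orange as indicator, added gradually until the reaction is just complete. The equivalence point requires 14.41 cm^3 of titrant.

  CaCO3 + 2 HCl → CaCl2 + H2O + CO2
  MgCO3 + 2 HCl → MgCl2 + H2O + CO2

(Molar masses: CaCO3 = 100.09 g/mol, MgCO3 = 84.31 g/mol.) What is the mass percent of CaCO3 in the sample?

n(HCl) = 0.01441 × 0.6182 = 8.908 × 10^-3 mol
Let x = n(CaCO3), y = n(MgCO3).
Titrant: 2x + 2y = 8.908 × 10^-3;  mass: 100.09x + 84.31y = 0.4135
Solving, x = 2.406 × 10^-3 mol, y = 2.048 × 10^-3 mol
mass of CaCO3 = 2.406 × 10^-3 × 100.09 = 0.2409 g
% CaCO3 = 0.2409 / 0.4135 × 100 = 58.25 %

58.25 %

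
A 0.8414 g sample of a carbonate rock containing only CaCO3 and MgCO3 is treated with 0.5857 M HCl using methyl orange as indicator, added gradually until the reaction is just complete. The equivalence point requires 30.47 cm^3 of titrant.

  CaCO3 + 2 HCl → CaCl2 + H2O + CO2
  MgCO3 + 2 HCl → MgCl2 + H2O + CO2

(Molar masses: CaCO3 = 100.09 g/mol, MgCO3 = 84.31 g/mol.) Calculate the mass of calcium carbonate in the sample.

n(HCl) = 0.03047 × 0.5857 = 0.01785 mol
Let x = n(CaCO3), y = n(MgCO3).
Titrant: 2x + 2y = 0.01785;  mass: 100.09x + 84.31y = 0.8414
Solving, x = 5.646 × 10^-3 mol, y = 3.277 × 10^-3 mol
mass of CaCO3 = 5.646 × 10^-3 × 100.09 = 0.5651 g

0.5651 g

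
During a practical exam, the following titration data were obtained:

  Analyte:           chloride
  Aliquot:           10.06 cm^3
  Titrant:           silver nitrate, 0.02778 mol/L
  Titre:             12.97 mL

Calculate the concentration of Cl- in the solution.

Ag^+ + Cl^- → AgCl(s)
n(AgNO3) = 0.01297 L × 0.02778 mol/L = 3.603 × 10^-4 mol
n(Cl-) = 3.603 × 10^-4 mol (1:1 mole ratio)
[Cl-] = 3.603 × 10^-4 mol / 0.01006 L = 0.03582 mol/L

0.03582 mol/L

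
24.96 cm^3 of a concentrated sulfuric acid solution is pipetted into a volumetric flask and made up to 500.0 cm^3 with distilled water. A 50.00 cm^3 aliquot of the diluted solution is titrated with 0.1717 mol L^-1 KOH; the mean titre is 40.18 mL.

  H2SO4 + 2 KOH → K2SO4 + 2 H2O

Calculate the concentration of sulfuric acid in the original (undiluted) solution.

n(KOH) = 0.04018 × 0.1717 = 6.899 × 10^-3 mol
From the 1:2 ratio, n(H2SO4) in the aliquot = 1/2 × 6.899 × 10^-3 = 3.449 × 10^-3 mol
[H2SO4]_dilute = 3.449 × 10^-3 / 0.05000 = 0.06899 mol/L
Dilution factor = 500.0 / 24.96 = 20.03
[H2SO4]_stock = 0.06899 × 20.03 = 1.382 mol/L

1.382 mol/L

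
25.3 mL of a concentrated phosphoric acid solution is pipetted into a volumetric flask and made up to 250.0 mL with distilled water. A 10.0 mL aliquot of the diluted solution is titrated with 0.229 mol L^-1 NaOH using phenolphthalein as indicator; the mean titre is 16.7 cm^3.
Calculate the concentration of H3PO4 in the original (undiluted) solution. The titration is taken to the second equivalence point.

1.89 mol/L

H3PO4 + 2 NaOH → Na2HPO4 + 2 H2O
n(NaOH) = 0.0167 × 0.229 = 3.82 × 10^-3 mol
From the 1:2 ratio, n(H3PO4) in the aliquot = 1/2 × 3.82 × 10^-3 = 1.91 × 10^-3 mol
[H3PO4]_dilute = 1.91 × 10^-3 / 0.0100 = 0.191 mol/L
Dilution factor = 250.0 / 25.3 = 9.881
[H3PO4]_stock = 0.191 × 9.881 = 1.89 mol/L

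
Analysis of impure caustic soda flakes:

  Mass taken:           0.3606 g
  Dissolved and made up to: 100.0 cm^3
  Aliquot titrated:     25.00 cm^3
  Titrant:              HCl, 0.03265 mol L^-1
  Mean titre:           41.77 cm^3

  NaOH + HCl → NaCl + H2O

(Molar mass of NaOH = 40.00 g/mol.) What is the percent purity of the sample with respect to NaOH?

60.51 %

n(HCl) per titration = 0.04177 × 0.03265 = 1.364 × 10^-3 mol
n(NaOH) in each aliquot = 1.364 × 10^-3 mol (1:1 ratio)
n(NaOH) in the whole flask = 1.364 × 10^-3 × 100.0/25.00 = 5.455 × 10^-3 mol
mass of NaOH = 5.455 × 10^-3 × 40.00 = 0.2182 g
% NaOH = 0.2182 / 0.3606 × 100 = 60.51 %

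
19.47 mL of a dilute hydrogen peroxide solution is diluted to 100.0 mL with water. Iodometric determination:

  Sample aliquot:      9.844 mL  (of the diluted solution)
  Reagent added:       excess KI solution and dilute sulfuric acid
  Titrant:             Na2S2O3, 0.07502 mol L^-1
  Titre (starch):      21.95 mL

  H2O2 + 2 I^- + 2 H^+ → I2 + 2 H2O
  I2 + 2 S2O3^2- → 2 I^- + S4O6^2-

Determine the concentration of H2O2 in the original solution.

n(S2O3^2-) = 0.02195 × 0.07502 = 1.647 × 10^-3 mol
n(I2) = n(S2O3^2-)/2 = 8.233 × 10^-4 mol
n(H2O2) in the aliquot = 8.233 × 10^-4 mol (1:1 ratio)
[H2O2]_dilute = 8.233 × 10^-4 / 0.009844 = 0.08364 mol/L
[H2O2]_original = 0.08364 × 100.0/19.47 = 0.4296 mol/L

0.4296 mol/L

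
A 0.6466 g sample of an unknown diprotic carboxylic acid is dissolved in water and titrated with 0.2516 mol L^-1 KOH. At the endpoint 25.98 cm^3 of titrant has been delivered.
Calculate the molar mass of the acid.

n(KOH) = 0.02598 L × 0.2516 mol/L = 6.537 × 10^-3 mol
From the 1:2 ratio, n(H2A) = 1/2 × 6.537 × 10^-3 = 3.268 × 10^-3 mol
M = m / n = 0.6466 g / 3.268 × 10^-3 mol = 197.8 g/mol

197.8 g/mol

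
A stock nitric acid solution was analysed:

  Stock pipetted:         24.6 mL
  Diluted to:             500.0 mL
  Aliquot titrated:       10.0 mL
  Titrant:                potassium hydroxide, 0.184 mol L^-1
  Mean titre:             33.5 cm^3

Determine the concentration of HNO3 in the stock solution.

HNO3 + KOH → KNO3 + H2O
n(KOH) = 0.0335 × 0.184 = 6.16 × 10^-3 mol
n(HNO3) in the aliquot = 6.16 × 10^-3 mol (1:1 ratio)
[HNO3]_dilute = 6.16 × 10^-3 / 0.0100 = 0.616 mol/L
Dilution factor = 500.0 / 24.6 = 20.33
[HNO3]_stock = 0.616 × 20.33 = 12.5 mol/L

12.5 mol/L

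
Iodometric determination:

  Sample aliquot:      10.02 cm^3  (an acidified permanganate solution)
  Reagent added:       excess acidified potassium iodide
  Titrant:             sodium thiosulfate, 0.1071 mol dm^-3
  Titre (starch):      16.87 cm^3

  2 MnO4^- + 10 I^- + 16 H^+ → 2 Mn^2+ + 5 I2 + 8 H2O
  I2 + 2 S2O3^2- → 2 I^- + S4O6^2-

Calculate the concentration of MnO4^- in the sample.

0.03606 mol/L

n(S2O3^2-) = 0.01687 × 0.1071 = 1.807 × 10^-3 mol
n(I2) = n(S2O3^2-)/2 = 9.034 × 10^-4 mol
From the 2:5 ratio, n(MnO4^-) in the aliquot = 2/5 × 9.034 × 10^-4 = 3.614 × 10^-4 mol
[MnO4^-] = 3.614 × 10^-4 / 0.01002 = 0.03606 mol/L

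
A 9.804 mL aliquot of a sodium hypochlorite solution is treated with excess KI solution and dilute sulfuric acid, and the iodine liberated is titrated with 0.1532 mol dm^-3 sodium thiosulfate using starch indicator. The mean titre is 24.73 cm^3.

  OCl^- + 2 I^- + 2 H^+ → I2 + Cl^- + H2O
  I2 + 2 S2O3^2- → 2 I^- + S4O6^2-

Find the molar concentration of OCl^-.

n(S2O3^2-) = 0.02473 × 0.1532 = 3.789 × 10^-3 mol
n(I2) = n(S2O3^2-)/2 = 1.894 × 10^-3 mol
n(OCl^-) in the aliquot = 1.894 × 10^-3 mol (1:1 ratio)
[OCl^-] = 1.894 × 10^-3 / 0.009804 = 0.1932 mol/L

0.1932 mol/L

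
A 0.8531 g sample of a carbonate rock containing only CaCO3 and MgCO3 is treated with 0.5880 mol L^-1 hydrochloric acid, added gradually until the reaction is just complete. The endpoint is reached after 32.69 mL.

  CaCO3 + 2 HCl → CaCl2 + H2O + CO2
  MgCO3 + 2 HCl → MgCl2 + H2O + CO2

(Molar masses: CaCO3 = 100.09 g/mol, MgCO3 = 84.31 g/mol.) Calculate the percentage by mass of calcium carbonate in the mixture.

n(HCl) = 0.03269 × 0.5880 = 0.01922 mol
Let x = n(CaCO3), y = n(MgCO3).
Titrant: 2x + 2y = 0.01922;  mass: 100.09x + 84.31y = 0.8531
Solving, x = 2.713 × 10^-3 mol, y = 6.898 × 10^-3 mol
mass of CaCO3 = 2.713 × 10^-3 × 100.09 = 0.2715 g
% CaCO3 = 0.2715 / 0.8531 × 100 = 31.83 %

31.83 %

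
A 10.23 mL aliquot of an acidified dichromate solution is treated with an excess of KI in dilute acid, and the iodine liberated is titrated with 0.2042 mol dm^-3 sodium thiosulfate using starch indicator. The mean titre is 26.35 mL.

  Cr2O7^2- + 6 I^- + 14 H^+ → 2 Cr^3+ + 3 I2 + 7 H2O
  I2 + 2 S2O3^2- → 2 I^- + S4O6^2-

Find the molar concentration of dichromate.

0.08766 mol/L

n(S2O3^2-) = 0.02635 × 0.2042 = 5.381 × 10^-3 mol
n(I2) = n(S2O3^2-)/2 = 2.690 × 10^-3 mol
From the 1:3 ratio, n(Cr2O7^2-) in the aliquot = 1/3 × 2.690 × 10^-3 = 8.968 × 10^-4 mol
[Cr2O7^2-] = 8.968 × 10^-4 / 0.01023 = 0.08766 mol/L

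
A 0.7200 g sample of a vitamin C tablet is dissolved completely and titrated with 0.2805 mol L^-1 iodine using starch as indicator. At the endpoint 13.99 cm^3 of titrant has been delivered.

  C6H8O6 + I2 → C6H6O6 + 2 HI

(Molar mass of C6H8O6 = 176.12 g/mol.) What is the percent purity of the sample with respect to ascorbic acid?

95.99 %

n(I2) = 0.01399 L × 0.2805 mol/L = 3.924 × 10^-3 mol
n(C6H8O6) = 3.924 × 10^-3 mol (1:1 ratio)
mass of C6H8O6 = 3.924 × 10^-3 × 176.12 g/mol = 0.6911 g
% C6H8O6 = 0.6911 / 0.7200 × 100 = 95.99 %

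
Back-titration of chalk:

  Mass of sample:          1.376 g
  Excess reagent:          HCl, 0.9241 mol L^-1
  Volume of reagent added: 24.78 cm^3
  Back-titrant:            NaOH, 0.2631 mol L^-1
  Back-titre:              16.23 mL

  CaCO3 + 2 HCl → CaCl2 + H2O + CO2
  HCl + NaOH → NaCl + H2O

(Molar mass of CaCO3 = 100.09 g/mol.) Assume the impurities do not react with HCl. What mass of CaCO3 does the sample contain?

0.9323 g

n(HCl) added = 0.02478 × 0.9241 = 0.02290 mol
n(NaOH) used in back-titration = 0.01623 × 0.2631 = 4.270 × 10^-3 mol
n(HCl) left over = 4.270 × 10^-3 mol (1:1 ratio)
n(HCl) consumed by analyte = 0.02290 − 4.270 × 10^-3 = 0.01863 mol
From the 1:2 ratio, n(CaCO3) = 1/2 × 0.01863 = 9.315 × 10^-3 mol
mass of CaCO3 = 9.315 × 10^-3 × 100.09 = 0.9323 g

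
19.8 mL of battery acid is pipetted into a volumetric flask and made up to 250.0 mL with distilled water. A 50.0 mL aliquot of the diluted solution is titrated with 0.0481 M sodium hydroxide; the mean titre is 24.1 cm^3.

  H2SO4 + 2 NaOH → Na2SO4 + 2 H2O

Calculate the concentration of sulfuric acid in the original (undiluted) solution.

n(NaOH) = 0.0241 × 0.0481 = 1.16 × 10^-3 mol
From the 1:2 ratio, n(H2SO4) in the aliquot = 1/2 × 1.16 × 10^-3 = 5.80 × 10^-4 mol
[H2SO4]_dilute = 5.80 × 10^-4 / 0.0500 = 0.0116 mol/L
Dilution factor = 250.0 / 19.8 = 12.63
[H2SO4]_stock = 0.0116 × 12.63 = 0.146 mol/L

0.146 M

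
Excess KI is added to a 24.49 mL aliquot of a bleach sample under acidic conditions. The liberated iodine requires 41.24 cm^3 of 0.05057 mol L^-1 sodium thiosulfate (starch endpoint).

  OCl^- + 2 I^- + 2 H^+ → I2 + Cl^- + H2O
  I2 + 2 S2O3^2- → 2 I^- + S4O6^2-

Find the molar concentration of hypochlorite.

0.04258 mol/L

n(S2O3^2-) = 0.04124 × 0.05057 = 2.086 × 10^-3 mol
n(I2) = n(S2O3^2-)/2 = 1.043 × 10^-3 mol
n(OCl^-) in the aliquot = 1.043 × 10^-3 mol (1:1 ratio)
[OCl^-] = 1.043 × 10^-3 / 0.02449 = 0.04258 mol/L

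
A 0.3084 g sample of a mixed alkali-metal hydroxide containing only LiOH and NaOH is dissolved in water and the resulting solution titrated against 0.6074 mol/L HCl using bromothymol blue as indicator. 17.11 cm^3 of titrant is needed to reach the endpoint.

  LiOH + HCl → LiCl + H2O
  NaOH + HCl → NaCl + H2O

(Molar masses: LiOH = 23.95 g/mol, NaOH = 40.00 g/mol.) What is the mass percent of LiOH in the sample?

n(HCl) = 0.01711 × 0.6074 = 0.01039 mol
Let x = n(LiOH), y = n(NaOH).
Titrant: 1x + 1y = 0.01039;  mass: 23.95x + 40.00y = 0.3084
Solving, x = 6.686 × 10^-3 mol, y = 3.707 × 10^-3 mol
mass of LiOH = 6.686 × 10^-3 × 23.95 = 0.1601 g
% LiOH = 0.1601 / 0.3084 × 100 = 51.92 %

51.92 %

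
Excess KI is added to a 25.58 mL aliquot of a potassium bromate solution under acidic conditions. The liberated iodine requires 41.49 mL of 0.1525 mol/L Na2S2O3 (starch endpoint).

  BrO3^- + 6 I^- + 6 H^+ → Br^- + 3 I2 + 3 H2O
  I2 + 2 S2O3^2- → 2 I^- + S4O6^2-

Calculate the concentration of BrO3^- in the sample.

n(S2O3^2-) = 0.04149 × 0.1525 = 6.327 × 10^-3 mol
n(I2) = n(S2O3^2-)/2 = 3.164 × 10^-3 mol
From the 1:3 ratio, n(BrO3^-) in the aliquot = 1/3 × 3.164 × 10^-3 = 1.055 × 10^-3 mol
[BrO3^-] = 1.055 × 10^-3 / 0.02558 = 0.04123 mol/L

0.04123 mol/L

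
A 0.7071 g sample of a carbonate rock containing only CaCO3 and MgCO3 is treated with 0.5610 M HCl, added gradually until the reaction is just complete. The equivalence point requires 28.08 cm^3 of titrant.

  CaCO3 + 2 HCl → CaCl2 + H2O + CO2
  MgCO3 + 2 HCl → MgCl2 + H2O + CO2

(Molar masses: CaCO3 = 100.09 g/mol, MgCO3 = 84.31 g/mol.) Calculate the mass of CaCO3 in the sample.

0.2730 g

n(HCl) = 0.02808 × 0.5610 = 0.01575 mol
Let x = n(CaCO3), y = n(MgCO3).
Titrant: 2x + 2y = 0.01575;  mass: 100.09x + 84.31y = 0.7071
Solving, x = 2.727 × 10^-3 mol, y = 5.149 × 10^-3 mol
mass of CaCO3 = 2.727 × 10^-3 × 100.09 = 0.2730 g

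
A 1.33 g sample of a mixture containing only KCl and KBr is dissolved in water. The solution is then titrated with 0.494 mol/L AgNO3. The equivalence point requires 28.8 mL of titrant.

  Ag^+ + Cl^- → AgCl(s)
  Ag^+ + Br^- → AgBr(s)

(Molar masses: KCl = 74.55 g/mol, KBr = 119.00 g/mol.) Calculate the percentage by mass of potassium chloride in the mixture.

n(AgNO3) = 0.0288 × 0.494 = 0.0142 mol
Let x = n(KCl), y = n(KBr).
Titrant: 1x + 1y = 0.0142;  mass: 74.55x + 119.00y = 1.33
Solving, x = 8.17 × 10^-3 mol, y = 6.06 × 10^-3 mol
mass of KCl = 8.17 × 10^-3 × 74.55 = 0.609 g
% KCl = 0.609 / 1.33 × 100 = 45.8 %

45.8 %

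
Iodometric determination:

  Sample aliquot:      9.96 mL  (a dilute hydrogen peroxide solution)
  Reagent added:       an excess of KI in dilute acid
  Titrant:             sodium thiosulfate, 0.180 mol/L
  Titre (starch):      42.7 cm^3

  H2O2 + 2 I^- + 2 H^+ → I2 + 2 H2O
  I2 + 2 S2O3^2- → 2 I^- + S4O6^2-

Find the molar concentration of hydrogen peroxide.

0.386 mol/L

n(S2O3^2-) = 0.0427 × 0.180 = 7.69 × 10^-3 mol
n(I2) = n(S2O3^2-)/2 = 3.84 × 10^-3 mol
n(H2O2) in the aliquot = 3.84 × 10^-3 mol (1:1 ratio)
[H2O2] = 3.84 × 10^-3 / 0.00996 = 0.386 mol/L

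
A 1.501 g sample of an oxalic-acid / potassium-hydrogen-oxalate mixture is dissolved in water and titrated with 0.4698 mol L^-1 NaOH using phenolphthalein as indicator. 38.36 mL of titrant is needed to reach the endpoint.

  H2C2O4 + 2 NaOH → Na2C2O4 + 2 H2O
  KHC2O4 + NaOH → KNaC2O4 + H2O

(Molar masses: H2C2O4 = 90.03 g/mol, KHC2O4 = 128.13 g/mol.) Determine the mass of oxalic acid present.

n(NaOH) = 0.03836 × 0.4698 = 0.01802 mol
Let x = n(H2C2O4), y = n(KHC2O4).
Titrant: 2x + 1y = 0.01802;  mass: 90.03x + 128.13y = 1.501
Solving, x = 4.861 × 10^-3 mol, y = 8.299 × 10^-3 mol
mass of H2C2O4 = 4.861 × 10^-3 × 90.03 = 0.4377 g

0.4377 g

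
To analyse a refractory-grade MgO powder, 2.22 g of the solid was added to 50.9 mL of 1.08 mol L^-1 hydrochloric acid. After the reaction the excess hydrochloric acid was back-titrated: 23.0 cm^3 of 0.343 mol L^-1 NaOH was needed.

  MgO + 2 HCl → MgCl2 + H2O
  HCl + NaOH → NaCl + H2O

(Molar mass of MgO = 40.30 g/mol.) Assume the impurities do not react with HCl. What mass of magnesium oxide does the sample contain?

n(HCl) added = 0.0509 × 1.08 = 0.0550 mol
n(NaOH) used in back-titration = 0.0230 × 0.343 = 7.89 × 10^-3 mol
n(HCl) left over = 7.89 × 10^-3 mol (1:1 ratio)
n(HCl) consumed by analyte = 0.0550 − 7.89 × 10^-3 = 0.0471 mol
From the 1:2 ratio, n(MgO) = 1/2 × 0.0471 = 0.0235 mol
mass of MgO = 0.0235 × 40.30 = 0.949 g

0.949 g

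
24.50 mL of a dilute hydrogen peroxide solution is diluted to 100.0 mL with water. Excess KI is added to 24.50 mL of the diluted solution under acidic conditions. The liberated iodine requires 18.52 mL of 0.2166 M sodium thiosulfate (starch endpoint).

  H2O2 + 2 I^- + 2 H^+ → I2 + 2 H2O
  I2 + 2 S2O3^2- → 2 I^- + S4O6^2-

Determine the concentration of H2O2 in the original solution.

0.3341 M

n(S2O3^2-) = 0.01852 × 0.2166 = 4.011 × 10^-3 mol
n(I2) = n(S2O3^2-)/2 = 2.006 × 10^-3 mol
n(H2O2) in the aliquot = 2.006 × 10^-3 mol (1:1 ratio)
[H2O2]_dilute = 2.006 × 10^-3 / 0.02450 = 0.08187 mol/L
[H2O2]_original = 0.08187 × 100.0/24.50 = 0.3341 mol/L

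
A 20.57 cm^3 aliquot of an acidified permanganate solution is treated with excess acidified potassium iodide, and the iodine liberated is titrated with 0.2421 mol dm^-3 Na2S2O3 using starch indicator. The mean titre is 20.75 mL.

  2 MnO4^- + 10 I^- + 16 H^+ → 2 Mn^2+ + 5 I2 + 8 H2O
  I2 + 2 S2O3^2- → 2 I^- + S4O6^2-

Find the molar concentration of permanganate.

0.04884 mol/L

n(S2O3^2-) = 0.02075 × 0.2421 = 5.024 × 10^-3 mol
n(I2) = n(S2O3^2-)/2 = 2.512 × 10^-3 mol
From the 2:5 ratio, n(MnO4^-) in the aliquot = 2/5 × 2.512 × 10^-3 = 1.005 × 10^-3 mol
[MnO4^-] = 1.005 × 10^-3 / 0.02057 = 0.04884 mol/L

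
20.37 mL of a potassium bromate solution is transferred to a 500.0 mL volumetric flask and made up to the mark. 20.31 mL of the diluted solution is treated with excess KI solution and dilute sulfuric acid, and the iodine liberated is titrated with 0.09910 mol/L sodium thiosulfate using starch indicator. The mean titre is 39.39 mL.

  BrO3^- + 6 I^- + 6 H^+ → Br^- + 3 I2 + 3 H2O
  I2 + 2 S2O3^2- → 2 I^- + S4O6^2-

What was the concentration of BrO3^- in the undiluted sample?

0.7863 mol/L

n(S2O3^2-) = 0.03939 × 0.09910 = 3.904 × 10^-3 mol
n(I2) = n(S2O3^2-)/2 = 1.952 × 10^-3 mol
From the 1:3 ratio, n(BrO3^-) in the aliquot = 1/3 × 1.952 × 10^-3 = 6.506 × 10^-4 mol
[BrO3^-]_dilute = 6.506 × 10^-4 / 0.02031 = 0.03203 mol/L
[BrO3^-]_original = 0.03203 × 500.0/20.37 = 0.7863 mol/L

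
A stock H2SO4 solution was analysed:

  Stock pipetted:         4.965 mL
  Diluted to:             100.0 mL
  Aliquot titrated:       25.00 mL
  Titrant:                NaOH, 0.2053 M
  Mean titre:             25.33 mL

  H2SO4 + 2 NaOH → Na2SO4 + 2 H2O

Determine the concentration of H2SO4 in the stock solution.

2.095 M

n(NaOH) = 0.02533 × 0.2053 = 5.200 × 10^-3 mol
From the 1:2 ratio, n(H2SO4) in the aliquot = 1/2 × 5.200 × 10^-3 = 2.600 × 10^-3 mol
[H2SO4]_dilute = 2.600 × 10^-3 / 0.02500 = 0.1040 mol/L
Dilution factor = 100.0 / 4.965 = 20.14
[H2SO4]_stock = 0.1040 × 20.14 = 2.095 mol/L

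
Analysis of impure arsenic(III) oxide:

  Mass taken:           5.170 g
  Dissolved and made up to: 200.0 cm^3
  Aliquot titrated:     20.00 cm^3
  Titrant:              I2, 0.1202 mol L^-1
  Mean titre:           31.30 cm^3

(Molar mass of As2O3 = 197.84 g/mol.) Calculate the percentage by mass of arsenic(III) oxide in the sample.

71.99 %

As2O3 + 2 I2 + 2 H2O → As2O5 + 4 HI
n(I2) per titration = 0.03130 × 0.1202 = 3.762 × 10^-3 mol
From the 1:2 ratio, n(As2O3) in each aliquot = 1/2 × 3.762 × 10^-3 = 1.881 × 10^-3 mol
n(As2O3) in the whole flask = 1.881 × 10^-3 × 200.0/20.00 = 0.01881 mol
mass of As2O3 = 0.01881 × 197.84 = 3.722 g
% As2O3 = 3.722 / 5.170 × 100 = 71.99 %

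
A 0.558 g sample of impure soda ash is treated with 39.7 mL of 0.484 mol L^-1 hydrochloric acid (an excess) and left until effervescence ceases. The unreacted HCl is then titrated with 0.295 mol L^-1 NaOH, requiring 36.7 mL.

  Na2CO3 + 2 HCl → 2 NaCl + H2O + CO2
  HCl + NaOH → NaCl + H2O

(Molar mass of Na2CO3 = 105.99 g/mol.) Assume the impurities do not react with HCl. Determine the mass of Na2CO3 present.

0.445 g

n(HCl) added = 0.0397 × 0.484 = 0.0192 mol
n(NaOH) used in back-titration = 0.0367 × 0.295 = 0.0108 mol
n(HCl) left over = 0.0108 mol (1:1 ratio)
n(HCl) consumed by analyte = 0.0192 − 0.0108 = 8.39 × 10^-3 mol
From the 1:2 ratio, n(Na2CO3) = 1/2 × 8.39 × 10^-3 = 4.19 × 10^-3 mol
mass of Na2CO3 = 4.19 × 10^-3 × 105.99 = 0.445 g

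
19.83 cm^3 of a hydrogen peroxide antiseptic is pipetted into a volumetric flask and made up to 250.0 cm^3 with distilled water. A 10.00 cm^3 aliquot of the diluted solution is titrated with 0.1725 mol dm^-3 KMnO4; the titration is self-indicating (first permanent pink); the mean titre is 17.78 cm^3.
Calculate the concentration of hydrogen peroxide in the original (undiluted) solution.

2 MnO4^- + 5 H2O2 + 6 H^+ → 2 Mn^2+ + 5 O2 + 8 H2O
n(KMnO4) = 0.01778 × 0.1725 = 3.067 × 10^-3 mol
From the 5:2 ratio, n(H2O2) in the aliquot = 5/2 × 3.067 × 10^-3 = 7.668 × 10^-3 mol
[H2O2]_dilute = 7.668 × 10^-3 / 0.01000 = 0.7668 mol/L
Dilution factor = 250.0 / 19.83 = 12.61
[H2O2]_stock = 0.7668 × 12.61 = 9.667 mol/L

9.667 mol/L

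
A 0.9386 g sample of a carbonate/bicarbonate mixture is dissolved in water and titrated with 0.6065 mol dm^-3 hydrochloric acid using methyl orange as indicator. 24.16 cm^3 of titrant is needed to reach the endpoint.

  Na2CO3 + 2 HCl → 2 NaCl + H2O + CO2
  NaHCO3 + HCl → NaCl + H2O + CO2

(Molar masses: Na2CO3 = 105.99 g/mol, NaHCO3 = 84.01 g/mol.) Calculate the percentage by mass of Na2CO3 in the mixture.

53.23 %

n(HCl) = 0.02416 × 0.6065 = 0.01465 mol
Let x = n(Na2CO3), y = n(NaHCO3).
Titrant: 2x + 1y = 0.01465;  mass: 105.99x + 84.01y = 0.9386
Solving, x = 4.714 × 10^-3 mol, y = 5.225 × 10^-3 mol
mass of Na2CO3 = 4.714 × 10^-3 × 105.99 = 0.4996 g
% Na2CO3 = 0.4996 / 0.9386 × 100 = 53.23 %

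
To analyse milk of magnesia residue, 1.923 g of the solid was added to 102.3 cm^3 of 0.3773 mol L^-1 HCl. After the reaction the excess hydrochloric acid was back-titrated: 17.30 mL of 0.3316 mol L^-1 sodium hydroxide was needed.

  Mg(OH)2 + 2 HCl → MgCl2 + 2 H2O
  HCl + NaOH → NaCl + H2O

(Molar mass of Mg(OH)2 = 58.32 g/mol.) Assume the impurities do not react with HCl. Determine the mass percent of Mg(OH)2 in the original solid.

49.83 %

n(HCl) added = 0.1023 × 0.3773 = 0.03860 mol
n(NaOH) used in back-titration = 0.01730 × 0.3316 = 5.737 × 10^-3 mol
n(HCl) left over = 5.737 × 10^-3 mol (1:1 ratio)
n(HCl) consumed by analyte = 0.03860 − 5.737 × 10^-3 = 0.03286 mol
From the 1:2 ratio, n(Mg(OH)2) = 1/2 × 0.03286 = 0.01643 mol
mass of Mg(OH)2 = 0.01643 × 58.32 = 0.9582 g
% Mg(OH)2 = 0.9582 / 1.923 × 100 = 49.83 %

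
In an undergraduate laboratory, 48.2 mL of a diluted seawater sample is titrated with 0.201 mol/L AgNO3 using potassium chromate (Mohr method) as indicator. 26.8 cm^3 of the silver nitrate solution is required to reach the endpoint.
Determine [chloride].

Ag^+ + Cl^- → AgCl(s)
n(AgNO3) = 0.0268 L × 0.201 mol/L = 5.39 × 10^-3 mol
n(Cl-) = 5.39 × 10^-3 mol (1:1 mole ratio)
[Cl-] = 5.39 × 10^-3 mol / 0.0482 L = 0.112 mol/L

0.112 mol/L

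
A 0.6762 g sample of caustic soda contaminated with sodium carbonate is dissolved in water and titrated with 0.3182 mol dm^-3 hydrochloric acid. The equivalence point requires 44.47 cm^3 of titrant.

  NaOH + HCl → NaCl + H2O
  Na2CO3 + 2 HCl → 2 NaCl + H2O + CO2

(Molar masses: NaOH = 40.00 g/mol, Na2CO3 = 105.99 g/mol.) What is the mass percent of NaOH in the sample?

n(HCl) = 0.04447 × 0.3182 = 0.01415 mol
Let x = n(NaOH), y = n(Na2CO3).
Titrant: 1x + 2y = 0.01415;  mass: 40.00x + 105.99y = 0.6762
Solving, x = 5.671 × 10^-3 mol, y = 4.240 × 10^-3 mol
mass of NaOH = 5.671 × 10^-3 × 40.00 = 0.2269 g
% NaOH = 0.2269 / 0.6762 × 100 = 33.55 %

33.55 %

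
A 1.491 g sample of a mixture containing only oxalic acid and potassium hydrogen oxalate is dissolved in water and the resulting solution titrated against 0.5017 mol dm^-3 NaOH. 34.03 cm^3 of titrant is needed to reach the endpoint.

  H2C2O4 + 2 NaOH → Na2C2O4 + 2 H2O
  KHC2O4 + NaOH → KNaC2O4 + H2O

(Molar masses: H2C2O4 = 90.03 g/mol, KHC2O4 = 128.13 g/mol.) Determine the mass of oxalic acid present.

0.3772 g

n(NaOH) = 0.03403 × 0.5017 = 0.01707 mol
Let x = n(H2C2O4), y = n(KHC2O4).
Titrant: 2x + 1y = 0.01707;  mass: 90.03x + 128.13y = 1.491
Solving, x = 4.190 × 10^-3 mol, y = 8.692 × 10^-3 mol
mass of H2C2O4 = 4.190 × 10^-3 × 90.03 = 0.3772 g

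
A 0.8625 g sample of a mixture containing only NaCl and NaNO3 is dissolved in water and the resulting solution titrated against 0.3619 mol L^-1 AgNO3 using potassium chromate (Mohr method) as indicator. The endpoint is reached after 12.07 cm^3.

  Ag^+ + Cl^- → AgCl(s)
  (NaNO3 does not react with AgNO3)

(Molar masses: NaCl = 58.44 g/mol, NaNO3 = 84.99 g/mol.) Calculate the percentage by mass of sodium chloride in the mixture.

29.60 %

n(AgNO3) = 0.01207 × 0.3619 = 4.368 × 10^-3 mol
Let x = n(NaCl), y = n(NaNO3).
Titrant: 1x = 4.368 × 10^-3;  mass: 58.44x + 84.99y = 0.8625
Solving, x = 4.368 × 10^-3 mol, y = 7.145 × 10^-3 mol
mass of NaCl = 4.368 × 10^-3 × 58.44 = 0.2553 g
% NaCl = 0.2553 / 0.8625 × 100 = 29.60 %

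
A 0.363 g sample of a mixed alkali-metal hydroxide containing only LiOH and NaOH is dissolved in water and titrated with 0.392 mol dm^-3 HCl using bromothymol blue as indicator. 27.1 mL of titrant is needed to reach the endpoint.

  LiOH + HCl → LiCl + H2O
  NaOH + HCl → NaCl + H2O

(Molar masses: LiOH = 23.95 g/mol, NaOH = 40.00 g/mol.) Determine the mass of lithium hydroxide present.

0.0924 g

n(HCl) = 0.0271 × 0.392 = 0.0106 mol
Let x = n(LiOH), y = n(NaOH).
Titrant: 1x + 1y = 0.0106;  mass: 23.95x + 40.00y = 0.363
Solving, x = 3.86 × 10^-3 mol, y = 6.76 × 10^-3 mol
mass of LiOH = 3.86 × 10^-3 × 23.95 = 0.0924 g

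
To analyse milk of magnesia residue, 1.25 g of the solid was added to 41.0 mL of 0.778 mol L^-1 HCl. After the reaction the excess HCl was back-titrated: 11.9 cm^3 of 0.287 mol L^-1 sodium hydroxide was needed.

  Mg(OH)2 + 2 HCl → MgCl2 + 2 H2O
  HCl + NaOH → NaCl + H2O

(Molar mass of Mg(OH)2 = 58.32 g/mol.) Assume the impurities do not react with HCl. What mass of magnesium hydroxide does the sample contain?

0.831 g

n(HCl) added = 0.0410 × 0.778 = 0.0319 mol
n(NaOH) used in back-titration = 0.0119 × 0.287 = 3.42 × 10^-3 mol
n(HCl) left over = 3.42 × 10^-3 mol (1:1 ratio)
n(HCl) consumed by analyte = 0.0319 − 3.42 × 10^-3 = 0.0285 mol
From the 1:2 ratio, n(Mg(OH)2) = 1/2 × 0.0285 = 0.0142 mol
mass of Mg(OH)2 = 0.0142 × 58.32 = 0.831 g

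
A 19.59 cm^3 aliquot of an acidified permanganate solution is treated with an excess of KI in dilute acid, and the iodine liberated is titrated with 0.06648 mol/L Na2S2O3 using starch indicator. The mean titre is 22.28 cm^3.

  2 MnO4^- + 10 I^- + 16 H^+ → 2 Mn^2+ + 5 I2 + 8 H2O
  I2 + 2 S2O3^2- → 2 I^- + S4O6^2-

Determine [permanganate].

0.01512 mol/L

n(S2O3^2-) = 0.02228 × 0.06648 = 1.481 × 10^-3 mol
n(I2) = n(S2O3^2-)/2 = 7.406 × 10^-4 mol
From the 2:5 ratio, n(MnO4^-) in the aliquot = 2/5 × 7.406 × 10^-4 = 2.962 × 10^-4 mol
[MnO4^-] = 2.962 × 10^-4 / 0.01959 = 0.01512 mol/L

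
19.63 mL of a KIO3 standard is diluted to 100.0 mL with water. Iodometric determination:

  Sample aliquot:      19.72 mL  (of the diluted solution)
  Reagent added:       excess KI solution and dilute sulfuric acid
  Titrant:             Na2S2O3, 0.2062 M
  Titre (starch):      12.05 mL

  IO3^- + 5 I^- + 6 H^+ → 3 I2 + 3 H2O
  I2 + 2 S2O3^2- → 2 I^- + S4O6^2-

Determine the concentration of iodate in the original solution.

n(S2O3^2-) = 0.01205 × 0.2062 = 2.485 × 10^-3 mol
n(I2) = n(S2O3^2-)/2 = 1.242 × 10^-3 mol
From the 1:3 ratio, n(IO3^-) in the aliquot = 1/3 × 1.242 × 10^-3 = 4.141 × 10^-4 mol
[IO3^-]_dilute = 4.141 × 10^-4 / 0.01972 = 0.02100 mol/L
[IO3^-]_original = 0.02100 × 100.0/19.63 = 0.1070 mol/L

0.1070 M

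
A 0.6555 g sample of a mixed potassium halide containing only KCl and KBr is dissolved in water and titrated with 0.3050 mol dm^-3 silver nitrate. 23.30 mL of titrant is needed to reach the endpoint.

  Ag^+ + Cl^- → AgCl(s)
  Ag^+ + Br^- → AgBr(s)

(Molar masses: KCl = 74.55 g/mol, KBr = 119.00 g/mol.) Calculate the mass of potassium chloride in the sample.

0.3190 g

n(AgNO3) = 0.02330 × 0.3050 = 7.107 × 10^-3 mol
Let x = n(KCl), y = n(KBr).
Titrant: 1x + 1y = 7.107 × 10^-3;  mass: 74.55x + 119.00y = 0.6555
Solving, x = 4.278 × 10^-3 mol, y = 2.828 × 10^-3 mol
mass of KCl = 4.278 × 10^-3 × 74.55 = 0.3190 g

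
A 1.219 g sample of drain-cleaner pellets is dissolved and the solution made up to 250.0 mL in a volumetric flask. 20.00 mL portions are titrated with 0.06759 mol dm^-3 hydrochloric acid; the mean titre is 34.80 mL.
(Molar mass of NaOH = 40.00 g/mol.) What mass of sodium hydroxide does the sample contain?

1.176 g

NaOH + HCl → NaCl + H2O
n(HCl) per titration = 0.03480 × 0.06759 = 2.352 × 10^-3 mol
n(NaOH) in each aliquot = 2.352 × 10^-3 mol (1:1 ratio)
n(NaOH) in the whole flask = 2.352 × 10^-3 × 250.0/20.00 = 0.02940 mol
mass of NaOH = 0.02940 × 40.00 = 1.176 g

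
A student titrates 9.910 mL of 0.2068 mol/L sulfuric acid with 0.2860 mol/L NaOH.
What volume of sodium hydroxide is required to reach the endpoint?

14.33 mL

H2SO4 + 2 NaOH → Na2SO4 + 2 H2O
n(H2SO4) = 0.009910 L × 0.2068 mol/L = 2.049 × 10^-3 mol
From the 2:1 stoichiometry, n(NaOH) = 2/1 × 2.049 × 10^-3 = 4.099 × 10^-3 mol
V(NaOH) = 4.099 × 10^-3 mol / 0.2860 mol/L = 0.01433 L = 14.33 mL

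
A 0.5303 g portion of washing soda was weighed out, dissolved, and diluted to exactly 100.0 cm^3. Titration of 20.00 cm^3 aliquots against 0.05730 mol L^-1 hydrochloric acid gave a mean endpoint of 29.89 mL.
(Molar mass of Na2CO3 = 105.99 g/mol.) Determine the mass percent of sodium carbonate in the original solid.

85.58 %

Na2CO3 + 2 HCl → 2 NaCl + H2O + CO2
n(HCl) per titration = 0.02989 × 0.05730 = 1.713 × 10^-3 mol
From the 1:2 ratio, n(Na2CO3) in each aliquot = 1/2 × 1.713 × 10^-3 = 8.563 × 10^-4 mol
n(Na2CO3) in the whole flask = 8.563 × 10^-4 × 100.0/20.00 = 4.282 × 10^-3 mol
mass of Na2CO3 = 4.282 × 10^-3 × 105.99 = 0.4538 g
% Na2CO3 = 0.4538 / 0.5303 × 100 = 85.58 %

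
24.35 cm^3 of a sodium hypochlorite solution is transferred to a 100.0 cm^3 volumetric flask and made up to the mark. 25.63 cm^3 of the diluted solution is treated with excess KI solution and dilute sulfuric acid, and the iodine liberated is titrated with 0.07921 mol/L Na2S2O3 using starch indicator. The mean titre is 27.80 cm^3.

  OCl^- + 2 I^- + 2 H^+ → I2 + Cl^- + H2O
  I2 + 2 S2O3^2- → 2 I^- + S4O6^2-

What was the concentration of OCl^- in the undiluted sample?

0.1764 mol/L

n(S2O3^2-) = 0.02780 × 0.07921 = 2.202 × 10^-3 mol
n(I2) = n(S2O3^2-)/2 = 1.101 × 10^-3 mol
n(OCl^-) in the aliquot = 1.101 × 10^-3 mol (1:1 ratio)
[OCl^-]_dilute = 1.101 × 10^-3 / 0.02563 = 0.04296 mol/L
[OCl^-]_original = 0.04296 × 100.0/24.35 = 0.1764 mol/L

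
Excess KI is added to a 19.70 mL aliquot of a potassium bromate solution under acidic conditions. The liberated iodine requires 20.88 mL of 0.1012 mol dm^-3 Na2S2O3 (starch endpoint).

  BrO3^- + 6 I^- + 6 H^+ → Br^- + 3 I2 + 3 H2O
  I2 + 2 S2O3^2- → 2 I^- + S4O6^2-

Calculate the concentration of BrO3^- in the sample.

n(S2O3^2-) = 0.02088 × 0.1012 = 2.113 × 10^-3 mol
n(I2) = n(S2O3^2-)/2 = 1.057 × 10^-3 mol
From the 1:3 ratio, n(BrO3^-) in the aliquot = 1/3 × 1.057 × 10^-3 = 3.522 × 10^-4 mol
[BrO3^-] = 3.522 × 10^-4 / 0.01970 = 0.01788 mol/L

0.01788 mol/L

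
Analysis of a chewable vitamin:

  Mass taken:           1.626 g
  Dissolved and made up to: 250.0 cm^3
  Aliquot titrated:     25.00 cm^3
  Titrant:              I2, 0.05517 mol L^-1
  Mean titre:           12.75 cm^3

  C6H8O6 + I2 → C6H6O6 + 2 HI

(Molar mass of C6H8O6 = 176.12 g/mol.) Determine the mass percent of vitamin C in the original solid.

n(I2) per titration = 0.01275 × 0.05517 = 7.034 × 10^-4 mol
n(C6H8O6) in each aliquot = 7.034 × 10^-4 mol (1:1 ratio)
n(C6H8O6) in the whole flask = 7.034 × 10^-4 × 250.0/25.00 = 7.034 × 10^-3 mol
mass of C6H8O6 = 7.034 × 10^-3 × 176.12 = 1.239 g
% C6H8O6 = 1.239 / 1.626 × 100 = 76.19 %

76.19 %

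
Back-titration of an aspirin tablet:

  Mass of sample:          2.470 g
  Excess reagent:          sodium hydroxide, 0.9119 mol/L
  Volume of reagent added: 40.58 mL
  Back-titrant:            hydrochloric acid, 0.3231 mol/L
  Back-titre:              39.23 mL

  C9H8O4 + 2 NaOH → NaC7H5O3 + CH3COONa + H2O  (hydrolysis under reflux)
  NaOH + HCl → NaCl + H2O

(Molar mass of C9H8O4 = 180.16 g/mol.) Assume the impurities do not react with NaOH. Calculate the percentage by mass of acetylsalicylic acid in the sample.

88.73 %

n(NaOH) added = 0.04058 × 0.9119 = 0.03700 mol
n(HCl) used in back-titration = 0.03923 × 0.3231 = 0.01268 mol
n(NaOH) left over = 0.01268 mol (1:1 ratio)
n(NaOH) consumed by analyte = 0.03700 − 0.01268 = 0.02433 mol
From the 1:2 ratio, n(C9H8O4) = 1/2 × 0.02433 = 0.01216 mol
mass of C9H8O4 = 0.01216 × 180.16 = 2.192 g
% C9H8O4 = 2.192 / 2.470 × 100 = 88.73 %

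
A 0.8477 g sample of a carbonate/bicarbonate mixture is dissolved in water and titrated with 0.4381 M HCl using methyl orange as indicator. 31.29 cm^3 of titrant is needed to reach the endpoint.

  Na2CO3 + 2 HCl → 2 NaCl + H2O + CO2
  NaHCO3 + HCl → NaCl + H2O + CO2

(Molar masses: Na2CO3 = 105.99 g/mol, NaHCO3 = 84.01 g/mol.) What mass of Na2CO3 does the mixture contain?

0.5193 g

n(HCl) = 0.03129 × 0.4381 = 0.01371 mol
Let x = n(Na2CO3), y = n(NaHCO3).
Titrant: 2x + 1y = 0.01371;  mass: 105.99x + 84.01y = 0.8477
Solving, x = 4.900 × 10^-3 mol, y = 3.909 × 10^-3 mol
mass of Na2CO3 = 4.900 × 10^-3 × 105.99 = 0.5193 g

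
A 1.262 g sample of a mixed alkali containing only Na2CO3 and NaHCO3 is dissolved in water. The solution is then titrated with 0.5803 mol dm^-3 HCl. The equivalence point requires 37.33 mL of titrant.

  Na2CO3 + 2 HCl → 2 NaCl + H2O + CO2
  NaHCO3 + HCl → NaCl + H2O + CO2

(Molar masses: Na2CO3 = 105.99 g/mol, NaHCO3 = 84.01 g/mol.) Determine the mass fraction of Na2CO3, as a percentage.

75.53 %

n(HCl) = 0.03733 × 0.5803 = 0.02166 mol
Let x = n(Na2CO3), y = n(NaHCO3).
Titrant: 2x + 1y = 0.02166;  mass: 105.99x + 84.01y = 1.262
Solving, x = 8.994 × 10^-3 mol, y = 3.675 × 10^-3 mol
mass of Na2CO3 = 8.994 × 10^-3 × 105.99 = 0.9532 g
% Na2CO3 = 0.9532 / 1.262 × 100 = 75.53 %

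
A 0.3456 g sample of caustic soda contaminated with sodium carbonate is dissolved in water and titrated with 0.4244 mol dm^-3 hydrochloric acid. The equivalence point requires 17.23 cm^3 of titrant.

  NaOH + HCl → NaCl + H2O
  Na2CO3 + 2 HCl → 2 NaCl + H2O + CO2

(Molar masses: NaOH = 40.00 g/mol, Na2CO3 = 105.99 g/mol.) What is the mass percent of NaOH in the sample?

n(HCl) = 0.01723 × 0.4244 = 7.312 × 10^-3 mol
Let x = n(NaOH), y = n(Na2CO3).
Titrant: 1x + 2y = 7.312 × 10^-3;  mass: 40.00x + 105.99y = 0.3456
Solving, x = 3.226 × 10^-3 mol, y = 2.043 × 10^-3 mol
mass of NaOH = 3.226 × 10^-3 × 40.00 = 0.1290 g
% NaOH = 0.1290 / 0.3456 × 100 = 37.34 %

37.34 %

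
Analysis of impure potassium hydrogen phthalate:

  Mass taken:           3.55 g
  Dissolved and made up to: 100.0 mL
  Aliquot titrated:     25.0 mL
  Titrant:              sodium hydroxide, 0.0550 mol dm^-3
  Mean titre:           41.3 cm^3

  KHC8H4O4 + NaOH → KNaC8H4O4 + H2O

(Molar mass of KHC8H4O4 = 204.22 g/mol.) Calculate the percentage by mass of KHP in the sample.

52.3 %

n(NaOH) per titration = 0.0413 × 0.0550 = 2.27 × 10^-3 mol
n(KHC8H4O4) in each aliquot = 2.27 × 10^-3 mol (1:1 ratio)
n(KHC8H4O4) in the whole flask = 2.27 × 10^-3 × 100.0/25.0 = 9.09 × 10^-3 mol
mass of KHC8H4O4 = 9.09 × 10^-3 × 204.22 = 1.86 g
% KHC8H4O4 = 1.86 / 3.55 × 100 = 52.3 %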